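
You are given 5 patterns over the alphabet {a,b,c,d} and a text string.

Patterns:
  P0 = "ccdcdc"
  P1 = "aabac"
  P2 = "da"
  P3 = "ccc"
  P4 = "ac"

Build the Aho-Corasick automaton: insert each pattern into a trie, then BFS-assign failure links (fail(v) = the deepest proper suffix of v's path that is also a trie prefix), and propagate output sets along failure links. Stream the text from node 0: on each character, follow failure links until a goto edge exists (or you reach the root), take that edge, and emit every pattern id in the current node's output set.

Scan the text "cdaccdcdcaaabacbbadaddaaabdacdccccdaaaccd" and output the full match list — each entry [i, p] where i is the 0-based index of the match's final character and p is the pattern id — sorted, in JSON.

Construct AC machine:
Trie (insert patterns):
  n0 'ε': a→7 c→1 d→12
  n1 'c': c→2
  n2 'cc': c→14 d→3
  n3 'ccd': c→4
  n4 'ccdc': d→5
  n5 'ccdcd': c→6
  n6 'ccdcdc': ·  [P0 ends]
  n7 'a': a→8 c→15
  n8 'aa': b→9
  n9 'aab': a→10
  n10 'aaba': c→11
  n11 'aabac': ·  [P1 ends]
  n12 'd': a→13
  n13 'da': ·  [P2 ends]
  n14 'ccc': ·  [P3 ends]
  n15 'ac': ·  [P4 ends]

Failure links (BFS by depth):
  n1('c'): parent n0 fail=0; on 'c' 0 → fail=0;  out ∅∪∅=∅
  n7('a'): parent n0 fail=0; on 'a' 0 → fail=0;  out ∅∪∅=∅
  n12('d'): parent n0 fail=0; on 'd' 0 → fail=0;  out ∅∪∅=∅
  n2('cc'): parent n1 fail=0; on 'c' 0 → fail=1;  out ∅∪∅=∅
  n8('aa'): parent n7 fail=0; on 'a' 0 → fail=7;  out ∅∪∅=∅
  n13('da'): parent n12 fail=0; on 'a' 0 → fail=7;  out {2}∪∅={2}
  n15('ac'): parent n7 fail=0; on 'c' 0 → fail=1;  out {4}∪∅={4}
  n3('ccd'): parent n2 fail=1; on 'd' 1→0 → fail=12;  out ∅∪∅=∅
  n9('aab'): parent n8 fail=7; on 'b' 7→0 → fail=0;  out ∅∪∅=∅
  n14('ccc'): parent n2 fail=1; on 'c' 1 → fail=2;  out {3}∪∅={3}
  n4('ccdc'): parent n3 fail=12; on 'c' 12→0 → fail=1;  out ∅∪∅=∅
  n10('aaba'): parent n9 fail=0; on 'a' 0 → fail=7;  out ∅∪∅=∅
  n5('ccdcd'): parent n4 fail=1; on 'd' 1→0 → fail=12;  out ∅∪∅=∅
  n11('aabac'): parent n10 fail=7; on 'c' 7 → fail=15;  out {1}∪{4}={1,4}
  n6('ccdcdc'): parent n5 fail=12; on 'c' 12→0 → fail=1;  out {0}∪∅={0}

Text stream:
[0] read 'c'  n0⇒n1
[1] read 'd'  n1⇒n12 (fail-walked)
[2] read 'a'  n12⇒n13  → match P2@[1:2]
[3] read 'c'  n13⇒n15 (fail-walked)  → match P4@[2:3]
[4] read 'c'  n15⇒n2 (fail-walked)
[5] read 'd'  n2⇒n3
[6] read 'c'  n3⇒n4
[7] read 'd'  n4⇒n5
[8] read 'c'  n5⇒n6  → match P0@[3:8]
[9] read 'a'  n6⇒n7 (fail-walked)
[10] read 'a'  n7⇒n8
[11] read 'a'  n8⇒n8 (fail-walked)
[12] read 'b'  n8⇒n9
[13] read 'a'  n9⇒n10
[14] read 'c'  n10⇒n11  → match P1@[10:14],P4@[13:14]
[15] read 'b'  n11⇒n0 (fail-walked)
[16] read 'b'  n0⇒n0
[17] read 'a'  n0⇒n7
[18] read 'd'  n7⇒n12 (fail-walked)
[19] read 'a'  n12⇒n13  → match P2@[18:19]
[20] read 'd'  n13⇒n12 (fail-walked)
[21] read 'd'  n12⇒n12 (fail-walked)
[22] read 'a'  n12⇒n13  → match P2@[21:22]
[23] read 'a'  n13⇒n8 (fail-walked)
[24] read 'a'  n8⇒n8 (fail-walked)
[25] read 'b'  n8⇒n9
[26] read 'd'  n9⇒n12 (fail-walked)
[27] read 'a'  n12⇒n13  → match P2@[26:27]
[28] read 'c'  n13⇒n15 (fail-walked)  → match P4@[27:28]
[29] read 'd'  n15⇒n12 (fail-walked)
[30] read 'c'  n12⇒n1 (fail-walked)
[31] read 'c'  n1⇒n2
[32] read 'c'  n2⇒n14  → match P3@[30:32]
[33] read 'c'  n14⇒n14 (fail-walked)  → match P3@[31:33]
[34] read 'd'  n14⇒n3 (fail-walked)
[35] read 'a'  n3⇒n13 (fail-walked)  → match P2@[34:35]
[36] read 'a'  n13⇒n8 (fail-walked)
[37] read 'a'  n8⇒n8 (fail-walked)
[38] read 'c'  n8⇒n15 (fail-walked)  → match P4@[37:38]
[39] read 'c'  n15⇒n2 (fail-walked)
[40] read 'd'  n2⇒n3

Matches: [[2,2],[3,4],[8,0],[14,1],[14,4],[19,2],[22,2],[27,2],[28,4],[32,3],[33,3],[35,2],[38,4]]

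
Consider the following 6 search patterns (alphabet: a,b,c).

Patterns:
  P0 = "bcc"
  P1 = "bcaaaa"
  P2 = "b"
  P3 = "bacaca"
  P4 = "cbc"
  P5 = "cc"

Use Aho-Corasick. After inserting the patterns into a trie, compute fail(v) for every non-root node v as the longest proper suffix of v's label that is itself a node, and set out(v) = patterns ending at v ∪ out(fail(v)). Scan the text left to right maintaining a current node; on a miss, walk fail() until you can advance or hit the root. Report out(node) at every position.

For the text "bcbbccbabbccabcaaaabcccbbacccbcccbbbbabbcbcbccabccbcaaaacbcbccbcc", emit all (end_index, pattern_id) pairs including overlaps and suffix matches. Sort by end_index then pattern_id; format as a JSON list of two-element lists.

Build:
Trie (insert patterns):
  0='ε' goto b→1 c→13
  1='b' goto a→8 c→2  ←P2
  2='bc' goto a→4 c→3
  3='bcc' goto ·  ←P0
  4='bca' goto a→5
  5='bcaa' goto a→6
  6='bcaaa' goto a→7
  7='bcaaaa' goto ·  ←P1
  8='ba' goto c→9
  9='bac' goto a→10
  10='baca' goto c→11
  11='bacac' goto a→12
  12='bacaca' goto ·  ←P3
  13='c' goto b→14 c→16
  14='cb' goto c→15
  15='cbc' goto ·  ←P4
  16='cc' goto ·  ←P5

Failure links (BFS by depth):
  n1('b'): parent n0 fail=0; on 'b' 0 → fail=0;  out {2}∪∅={2}
  n13('c'): parent n0 fail=0; on 'c' 0 → fail=0;  out ∅∪∅=∅
  n2('bc'): parent n1 fail=0; on 'c' 0 → fail=13;  out ∅∪∅=∅
  n8('ba'): parent n1 fail=0; on 'a' 0 → fail=0;  out ∅∪∅=∅
  n14('cb'): parent n13 fail=0; on 'b' 0 → fail=1;  out ∅∪{2}={2}
  n16('cc'): parent n13 fail=0; on 'c' 0 → fail=13;  out {5}∪∅={5}
  n3('bcc'): parent n2 fail=13; on 'c' 13 → fail=16;  out {0}∪{5}={0,5}
  n4('bca'): parent n2 fail=13; on 'a' 13→0 → fail=0;  out ∅∪∅=∅
  n9('bac'): parent n8 fail=0; on 'c' 0 → fail=13;  out ∅∪∅=∅
  n15('cbc'): parent n14 fail=1; on 'c' 1 → fail=2;  out {4}∪∅={4}
  n5('bcaa'): parent n4 fail=0; on 'a' 0 → fail=0;  out ∅∪∅=∅
  n10('baca'): parent n9 fail=13; on 'a' 13→0 → fail=0;  out ∅∪∅=∅
  n6('bcaaa'): parent n5 fail=0; on 'a' 0 → fail=0;  out ∅∪∅=∅
  n11('bacac'): parent n10 fail=0; on 'c' 0 → fail=13;  out ∅∪∅=∅
  n7('bcaaaa'): parent n6 fail=0; on 'a' 0 → fail=0;  out {1}∪∅={1}
  n12('bacaca'): parent n11 fail=13; on 'a' 13→0 → fail=0;  out {3}∪∅={3}

Run:
[0] read 'b'  n0⇒n1  emit P2@[0:0]
[1] read 'c'  n1⇒n2
[2] read 'b'  n2⇒n14 ·f  emit P2@[2:2]
[3] read 'b'  n14⇒n1 ·f  emit P2@[3:3]
[4] read 'c'  n1⇒n2
[5] read 'c'  n2⇒n3  emit P0@[3:5],P5@[4:5]
[6] read 'b'  n3⇒n14 ·f  emit P2@[6:6]
[7] read 'a'  n14⇒n8 ·f
[8] read 'b'  n8⇒n1 ·f  emit P2@[8:8]
[9] read 'b'  n1⇒n1 ·f  emit P2@[9:9]
[10] read 'c'  n1⇒n2
[11] read 'c'  n2⇒n3  emit P0@[9:11],P5@[10:11]
[12] read 'a'  n3⇒n0 ·f
[13] read 'b'  n0⇒n1  emit P2@[13:13]
[14] read 'c'  n1⇒n2
[15] read 'a'  n2⇒n4
[16] read 'a'  n4⇒n5
[17] read 'a'  n5⇒n6
[18] read 'a'  n6⇒n7  emit P1@[13:18]
[19] read 'b'  n7⇒n1 ·f  emit P2@[19:19]
[20] read 'c'  n1⇒n2
[21] read 'c'  n2⇒n3  emit P0@[19:21],P5@[20:21]
[22] read 'c'  n3⇒n16 ·f  emit P5@[21:22]
[23] read 'b'  n16⇒n14 ·f  emit P2@[23:23]
[24] read 'b'  n14⇒n1 ·f  emit P2@[24:24]
[25] read 'a'  n1⇒n8
[26] read 'c'  n8⇒n9
[27] read 'c'  n9⇒n16 ·f  emit P5@[26:27]
[28] read 'c'  n16⇒n16 ·f  emit P5@[27:28]
[29] read 'b'  n16⇒n14 ·f  emit P2@[29:29]
[30] read 'c'  n14⇒n15  emit P4@[28:30]
[31] read 'c'  n15⇒n3 ·f  emit P0@[29:31],P5@[30:31]
[32] read 'c'  n3⇒n16 ·f  emit P5@[31:32]
[33] read 'b'  n16⇒n14 ·f  emit P2@[33:33]
[34] read 'b'  n14⇒n1 ·f  emit P2@[34:34]
[35] read 'b'  n1⇒n1 ·f  emit P2@[35:35]
[36] read 'b'  n1⇒n1 ·f  emit P2@[36:36]
[37] read 'a'  n1⇒n8
[38] read 'b'  n8⇒n1 ·f  emit P2@[38:38]
[39] read 'b'  n1⇒n1 ·f  emit P2@[39:39]
[40] read 'c'  n1⇒n2
[41] read 'b'  n2⇒n14 ·f  emit P2@[41:41]
[42] read 'c'  n14⇒n15  emit P4@[40:42]
[43] read 'b'  n15⇒n14 ·f  emit P2@[43:43]
[44] read 'c'  n14⇒n15  emit P4@[42:44]
[45] read 'c'  n15⇒n3 ·f  emit P0@[43:45],P5@[44:45]
[46] read 'a'  n3⇒n0 ·f
[47] read 'b'  n0⇒n1  emit P2@[47:47]
[48] read 'c'  n1⇒n2
[49] read 'c'  n2⇒n3  emit P0@[47:49],P5@[48:49]
[50] read 'b'  n3⇒n14 ·f  emit P2@[50:50]
[51] read 'c'  n14⇒n15  emit P4@[49:51]
[52] read 'a'  n15⇒n4 ·f
[53] read 'a'  n4⇒n5
[54] read 'a'  n5⇒n6
[55] read 'a'  n6⇒n7  emit P1@[50:55]
[56] read 'c'  n7⇒n13 ·f
[57] read 'b'  n13⇒n14  emit P2@[57:57]
[58] read 'c'  n14⇒n15  emit P4@[56:58]
[59] read 'b'  n15⇒n14 ·f  emit P2@[59:59]
[60] read 'c'  n14⇒n15  emit P4@[58:60]
[61] read 'c'  n15⇒n3 ·f  emit P0@[59:61],P5@[60:61]
[62] read 'b'  n3⇒n14 ·f  emit P2@[62:62]
[63] read 'c'  n14⇒n15  emit P4@[61:63]
[64] read 'c'  n15⇒n3 ·f  emit P0@[62:64],P5@[63:64]

Result: [[0,2],[2,2],[3,2],[5,0],[5,5],[6,2],[8,2],[9,2],[11,0],[11,5],[13,2],[18,1],[19,2],[21,0],[21,5],[22,5],[23,2],[24,2],[27,5],[28,5],[29,2],[30,4],[31,0],[31,5],[32,5],[33,2],[34,2],[35,2],[36,2],[38,2],[39,2],[41,2],[42,4],[43,2],[44,4],[45,0],[45,5],[47,2],[49,0],[49,5],[50,2],[51,4],[55,1],[57,2],[58,4],[59,2],[60,4],[61,0],[61,5],[62,2],[63,4],[64,0],[64,5]]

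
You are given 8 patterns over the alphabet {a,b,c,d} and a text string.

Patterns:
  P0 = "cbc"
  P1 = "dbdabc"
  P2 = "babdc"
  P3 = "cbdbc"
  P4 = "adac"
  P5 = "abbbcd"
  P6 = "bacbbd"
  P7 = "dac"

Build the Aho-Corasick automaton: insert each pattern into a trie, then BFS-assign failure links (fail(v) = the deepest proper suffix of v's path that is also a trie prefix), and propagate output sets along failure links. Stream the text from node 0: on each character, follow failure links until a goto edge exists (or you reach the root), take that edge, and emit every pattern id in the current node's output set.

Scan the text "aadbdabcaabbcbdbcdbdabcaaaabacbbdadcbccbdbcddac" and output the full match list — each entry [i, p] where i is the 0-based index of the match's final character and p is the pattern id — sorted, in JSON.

Build automaton:
Trie nodes:
  0='ε' goto a→18 b→10 c→1 d→4
  1='c' goto b→2
  2='cb' goto c→3 d→15
  3='cbc' goto ·  ←P0
  4='d' goto a→31 b→5
  5='db' goto d→6
  6='dbd' goto a→7
  7='dbda' goto b→8
  8='dbdab' goto c→9
  9='dbdabc' goto ·  ←P1
  10='b' goto a→11
  11='ba' goto b→12 c→27
  12='bab' goto d→13
  13='babd' goto c→14
  14='babdc' goto ·  ←P2
  15='cbd' goto b→16
  16='cbdb' goto c→17
  17='cbdbc' goto ·  ←P3
  18='a' goto b→22 d→19
  19='ad' goto a→20
  20='ada' goto c→21
  21='adac' goto ·  ←P4
  22='ab' goto b→23
  23='abb' goto b→24
  24='abbb' goto c→25
  25='abbbc' goto d→26
  26='abbbcd' goto ·  ←P5
  27='bac' goto b→28
  28='bacb' goto b→29
  29='bacbb' goto d→30
  30='bacbbd' goto ·  ←P6
  31='da' goto c→32
  32='dac' goto ·  ←P7

BFS fail/out derivation:
  fail(1) 'c': from fail(0)=0 chase 'c': 0 ⇒ 0;  out=∅∪out(0)=∅
  fail(4) 'd': from fail(0)=0 chase 'd': 0 ⇒ 0;  out=∅∪out(0)=∅
  fail(10) 'b': from fail(0)=0 chase 'b': 0 ⇒ 0;  out=∅∪out(0)=∅
  fail(18) 'a': from fail(0)=0 chase 'a': 0 ⇒ 0;  out=∅∪out(0)=∅
  fail(2) 'cb': from fail(1)=0 chase 'b': 0 ⇒ 10;  out=∅∪out(10)=∅
  fail(5) 'db': from fail(4)=0 chase 'b': 0 ⇒ 10;  out=∅∪out(10)=∅
  fail(11) 'ba': from fail(10)=0 chase 'a': 0 ⇒ 18;  out=∅∪out(18)=∅
  fail(19) 'ad': from fail(18)=0 chase 'd': 0 ⇒ 4;  out=∅∪out(4)=∅
  fail(22) 'ab': from fail(18)=0 chase 'b': 0 ⇒ 10;  out=∅∪out(10)=∅
  fail(31) 'da': from fail(4)=0 chase 'a': 0 ⇒ 18;  out=∅∪out(18)=∅
  fail(3) 'cbc': from fail(2)=10 chase 'c': 10→0 ⇒ 1;  out={0}∪out(1)={0}
  fail(6) 'dbd': from fail(5)=10 chase 'd': 10→0 ⇒ 4;  out=∅∪out(4)=∅
  fail(12) 'bab': from fail(11)=18 chase 'b': 18 ⇒ 22;  out=∅∪out(22)=∅
  fail(15) 'cbd': from fail(2)=10 chase 'd': 10→0 ⇒ 4;  out=∅∪out(4)=∅
  fail(20) 'ada': from fail(19)=4 chase 'a': 4 ⇒ 31;  out=∅∪out(31)=∅
  fail(23) 'abb': from fail(22)=10 chase 'b': 10→0 ⇒ 10;  out=∅∪out(10)=∅
  fail(27) 'bac': from fail(11)=18 chase 'c': 18→0 ⇒ 1;  out=∅∪out(1)=∅
  fail(32) 'dac': from fail(31)=18 chase 'c': 18→0 ⇒ 1;  out={7}∪out(1)={7}
  fail(7) 'dbda': from fail(6)=4 chase 'a': 4 ⇒ 31;  out=∅∪out(31)=∅
  fail(13) 'babd': from fail(12)=22 chase 'd': 22→10→0 ⇒ 4;  out=∅∪out(4)=∅
  fail(16) 'cbdb': from fail(15)=4 chase 'b': 4 ⇒ 5;  out=∅∪out(5)=∅
  fail(21) 'adac': from fail(20)=31 chase 'c': 31 ⇒ 32;  out={4}∪out(32)={4,7}
  fail(24) 'abbb': from fail(23)=10 chase 'b': 10→0 ⇒ 10;  out=∅∪out(10)=∅
  fail(28) 'bacb': from fail(27)=1 chase 'b': 1 ⇒ 2;  out=∅∪out(2)=∅
  fail(8) 'dbdab': from fail(7)=31 chase 'b': 31→18 ⇒ 22;  out=∅∪out(22)=∅
  fail(14) 'babdc': from fail(13)=4 chase 'c': 4→0 ⇒ 1;  out={2}∪out(1)={2}
  fail(17) 'cbdbc': from fail(16)=5 chase 'c': 5→10→0 ⇒ 1;  out={3}∪out(1)={3}
  fail(25) 'abbbc': from fail(24)=10 chase 'c': 10→0 ⇒ 1;  out=∅∪out(1)=∅
  fail(29) 'bacbb': from fail(28)=2 chase 'b': 2→10→0 ⇒ 10;  out=∅∪out(10)=∅
  fail(9) 'dbdabc': from fail(8)=22 chase 'c': 22→10→0 ⇒ 1;  out={1}∪out(1)={1}
  fail(26) 'abbbcd': from fail(25)=1 chase 'd': 1→0 ⇒ 4;  out={5}∪out(4)={5}
  fail(30) 'bacbbd': from fail(29)=10 chase 'd': 10→0 ⇒ 4;  out={6}∪out(4)={6}

Run:
pos 0 'a': at 18
pos 1 'a': at 18 (fail-walked)
pos 2 'd': at 19
pos 3 'b': at 5 (fail-walked)
pos 4 'd': at 6
pos 5 'a': at 7
pos 6 'b': at 8
pos 7 'c': at 9  ** P1@[2:7]
pos 8 'a': at 18 (fail-walked)
pos 9 'a': at 18 (fail-walked)
pos 10 'b': at 22
pos 11 'b': at 23
pos 12 'c': at 1 (fail-walked)
pos 13 'b': at 2
pos 14 'd': at 15
pos 15 'b': at 16
pos 16 'c': at 17  ** P3@[12:16]
pos 17 'd': at 4 (fail-walked)
pos 18 'b': at 5
pos 19 'd': at 6
pos 20 'a': at 7
pos 21 'b': at 8
pos 22 'c': at 9  ** P1@[17:22]
pos 23 'a': at 18 (fail-walked)
pos 24 'a': at 18 (fail-walked)
pos 25 'a': at 18 (fail-walked)
pos 26 'a': at 18 (fail-walked)
pos 27 'b': at 22
pos 28 'a': at 11 (fail-walked)
pos 29 'c': at 27
pos 30 'b': at 28
pos 31 'b': at 29
pos 32 'd': at 30  ** P6@[27:32]
pos 33 'a': at 31 (fail-walked)
pos 34 'd': at 19 (fail-walked)
pos 35 'c': at 1 (fail-walked)
pos 36 'b': at 2
pos 37 'c': at 3  ** P0@[35:37]
pos 38 'c': at 1 (fail-walked)
pos 39 'b': at 2
pos 40 'd': at 15
pos 41 'b': at 16
pos 42 'c': at 17  ** P3@[38:42]
pos 43 'd': at 4 (fail-walked)
pos 44 'd': at 4 (fail-walked)
pos 45 'a': at 31
pos 46 'c': at 32  ** P7@[44:46]

Matches: [[7,1],[16,3],[22,1],[32,6],[37,0],[42,3],[46,7]]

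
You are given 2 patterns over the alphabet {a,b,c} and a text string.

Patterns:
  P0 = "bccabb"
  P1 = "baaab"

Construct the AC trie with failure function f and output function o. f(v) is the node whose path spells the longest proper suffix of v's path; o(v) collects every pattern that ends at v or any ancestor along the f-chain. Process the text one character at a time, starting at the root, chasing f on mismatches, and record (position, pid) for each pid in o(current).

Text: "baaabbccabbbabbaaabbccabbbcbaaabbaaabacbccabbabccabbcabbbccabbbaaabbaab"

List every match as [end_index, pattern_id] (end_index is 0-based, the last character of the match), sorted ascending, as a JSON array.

Build:
Trie (insert patterns):
  0='ε' goto b→1
  1='b' goto a→7 c→2
  2='bc' goto c→3
  3='bcc' goto a→4
  4='bcca' goto b→5
  5='bccab' goto b→6
  6='bccabb' goto ·  [P0 ends]
  7='ba' goto a→8
  8='baa' goto a→9
  9='baaa' goto b→10
  10='baaab' goto ·  [P1 ends]

Failure links (BFS by depth):
  n1('b'): parent n0 fail=0; on 'b' 0 → fail=0;  out ∅∪∅=∅
  n2('bc'): parent n1 fail=0; on 'c' 0 → fail=0;  out ∅∪∅=∅
  n7('ba'): parent n1 fail=0; on 'a' 0 → fail=0;  out ∅∪∅=∅
  n3('bcc'): parent n2 fail=0; on 'c' 0 → fail=0;  out ∅∪∅=∅
  n8('baa'): parent n7 fail=0; on 'a' 0 → fail=0;  out ∅∪∅=∅
  n4('bcca'): parent n3 fail=0; on 'a' 0 → fail=0;  out ∅∪∅=∅
  n9('baaa'): parent n8 fail=0; on 'a' 0 → fail=0;  out ∅∪∅=∅
  n5('bccab'): parent n4 fail=0; on 'b' 0 → fail=1;  out ∅∪∅=∅
  n10('baaab'): parent n9 fail=0; on 'b' 0 → fail=1;  out {1}∪∅={1}
  n6('bccabb'): parent n5 fail=1; on 'b' 1→0 → fail=1;  out {0}∪∅={0}

Run:
[0] read 'b'  n0⇒n1
[1] read 'a'  n1⇒n7
[2] read 'a'  n7⇒n8
[3] read 'a'  n8⇒n9
[4] read 'b'  n9⇒n10  → match P1@[0:4]
[5] read 'b'  n10⇒n1 (via fail)
[6] read 'c'  n1⇒n2
[7] read 'c'  n2⇒n3
[8] read 'a'  n3⇒n4
[9] read 'b'  n4⇒n5
[10] read 'b'  n5⇒n6  → match P0@[5:10]
[11] read 'b'  n6⇒n1 (via fail)
[12] read 'a'  n1⇒n7
[13] read 'b'  n7⇒n1 (via fail)
[14] read 'b'  n1⇒n1 (via fail)
[15] read 'a'  n1⇒n7
[16] read 'a'  n7⇒n8
[17] read 'a'  n8⇒n9
[18] read 'b'  n9⇒n10  → match P1@[14:18]
[19] read 'b'  n10⇒n1 (via fail)
[20] read 'c'  n1⇒n2
[21] read 'c'  n2⇒n3
[22] read 'a'  n3⇒n4
[23] read 'b'  n4⇒n5
[24] read 'b'  n5⇒n6  → match P0@[19:24]
[25] read 'b'  n6⇒n1 (via fail)
[26] read 'c'  n1⇒n2
[27] read 'b'  n2⇒n1 (via fail)
[28] read 'a'  n1⇒n7
[29] read 'a'  n7⇒n8
[30] read 'a'  n8⇒n9
[31] read 'b'  n9⇒n10  → match P1@[27:31]
[32] read 'b'  n10⇒n1 (via fail)
[33] read 'a'  n1⇒n7
[34] read 'a'  n7⇒n8
[35] read 'a'  n8⇒n9
[36] read 'b'  n9⇒n10  → match P1@[32:36]
[37] read 'a'  n10⇒n7 (via fail)
[38] read 'c'  n7⇒n0 (via fail)
[39] read 'b'  n0⇒n1
[40] read 'c'  n1⇒n2
[41] read 'c'  n2⇒n3
[42] read 'a'  n3⇒n4
[43] read 'b'  n4⇒n5
[44] read 'b'  n5⇒n6  → match P0@[39:44]
[45] read 'a'  n6⇒n7 (via fail)
[46] read 'b'  n7⇒n1 (via fail)
[47] read 'c'  n1⇒n2
[48] read 'c'  n2⇒n3
[49] read 'a'  n3⇒n4
[50] read 'b'  n4⇒n5
[51] read 'b'  n5⇒n6  → match P0@[46:51]
[52] read 'c'  n6⇒n2 (via fail)
[53] read 'a'  n2⇒n0 (via fail)
[54] read 'b'  n0⇒n1
[55] read 'b'  n1⇒n1 (via fail)
[56] read 'b'  n1⇒n1 (via fail)
[57] read 'c'  n1⇒n2
[58] read 'c'  n2⇒n3
[59] read 'a'  n3⇒n4
[60] read 'b'  n4⇒n5
[61] read 'b'  n5⇒n6  → match P0@[56:61]
[62] read 'b'  n6⇒n1 (via fail)
[63] read 'a'  n1⇒n7
[64] read 'a'  n7⇒n8
[65] read 'a'  n8⇒n9
[66] read 'b'  n9⇒n10  → match P1@[62:66]
[67] read 'b'  n10⇒n1 (via fail)
[68] read 'a'  n1⇒n7
[69] read 'a'  n7⇒n8
[70] read 'b'  n8⇒n1 (via fail)

Result: [[4,1],[10,0],[18,1],[24,0],[31,1],[36,1],[44,0],[51,0],[61,0],[66,1]]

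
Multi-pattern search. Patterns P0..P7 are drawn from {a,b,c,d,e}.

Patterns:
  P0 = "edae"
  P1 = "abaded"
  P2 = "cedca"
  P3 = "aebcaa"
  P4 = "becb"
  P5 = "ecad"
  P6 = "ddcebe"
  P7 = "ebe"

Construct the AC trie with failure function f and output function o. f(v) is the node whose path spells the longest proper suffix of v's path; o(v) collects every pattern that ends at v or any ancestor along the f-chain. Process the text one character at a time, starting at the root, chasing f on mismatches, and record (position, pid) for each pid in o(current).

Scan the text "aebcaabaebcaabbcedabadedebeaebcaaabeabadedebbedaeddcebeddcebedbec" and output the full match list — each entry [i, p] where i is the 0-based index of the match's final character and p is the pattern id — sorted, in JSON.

Build automaton:
Trie (insert patterns):
  0='ε' goto a→5 b→21 c→11 d→28 e→1
  1='e' goto b→34 c→25 d→2
  2='ed' goto a→3
  3='eda' goto e→4
  4='edae' goto ·  ←P0
  5='a' goto b→6 e→16
  6='ab' goto a→7
  7='aba' goto d→8
  8='abad' goto e→9
  9='abade' goto d→10
  10='abaded' goto ·  ←P1
  11='c' goto e→12
  12='ce' goto d→13
  13='ced' goto c→14
  14='cedc' goto a→15
  15='cedca' goto ·  ←P2
  16='ae' goto b→17
  17='aeb' goto c→18
  18='aebc' goto a→19
  19='aebca' goto a→20
  20='aebcaa' goto ·  ←P3
  21='b' goto e→22
  22='be' goto c→23
  23='bec' goto b→24
  24='becb' goto ·  ←P4
  25='ec' goto a→26
  26='eca' goto d→27
  27='ecad' goto ·  ←P5
  28='d' goto d→29
  29='dd' goto c→30
  30='ddc' goto e→31
  31='ddce' goto b→32
  32='ddceb' goto e→33
  33='ddcebe' goto ·  ←P6
  34='eb' goto e→35
  35='ebe' goto ·  ←P7

BFS fail/out derivation:
  fail(1) 'e': from fail(0)=0 chase 'e': 0 ⇒ 0;  out=∅∪out(0)=∅
  fail(5) 'a': from fail(0)=0 chase 'a': 0 ⇒ 0;  out=∅∪out(0)=∅
  fail(11) 'c': from fail(0)=0 chase 'c': 0 ⇒ 0;  out=∅∪out(0)=∅
  fail(21) 'b': from fail(0)=0 chase 'b': 0 ⇒ 0;  out=∅∪out(0)=∅
  fail(28) 'd': from fail(0)=0 chase 'd': 0 ⇒ 0;  out=∅∪out(0)=∅
  fail(2) 'ed': from fail(1)=0 chase 'd': 0 ⇒ 28;  out=∅∪out(28)=∅
  fail(6) 'ab': from fail(5)=0 chase 'b': 0 ⇒ 21;  out=∅∪out(21)=∅
  fail(12) 'ce': from fail(11)=0 chase 'e': 0 ⇒ 1;  out=∅∪out(1)=∅
  fail(16) 'ae': from fail(5)=0 chase 'e': 0 ⇒ 1;  out=∅∪out(1)=∅
  fail(22) 'be': from fail(21)=0 chase 'e': 0 ⇒ 1;  out=∅∪out(1)=∅
  fail(25) 'ec': from fail(1)=0 chase 'c': 0 ⇒ 11;  out=∅∪out(11)=∅
  fail(29) 'dd': from fail(28)=0 chase 'd': 0 ⇒ 28;  out=∅∪out(28)=∅
  fail(34) 'eb': from fail(1)=0 chase 'b': 0 ⇒ 21;  out=∅∪out(21)=∅
  fail(3) 'eda': from fail(2)=28 chase 'a': 28→0 ⇒ 5;  out=∅∪out(5)=∅
  fail(7) 'aba': from fail(6)=21 chase 'a': 21→0 ⇒ 5;  out=∅∪out(5)=∅
  fail(13) 'ced': from fail(12)=1 chase 'd': 1 ⇒ 2;  out=∅∪out(2)=∅
  fail(17) 'aeb': from fail(16)=1 chase 'b': 1 ⇒ 34;  out=∅∪out(34)=∅
  fail(23) 'bec': from fail(22)=1 chase 'c': 1 ⇒ 25;  out=∅∪out(25)=∅
  fail(26) 'eca': from fail(25)=11 chase 'a': 11→0 ⇒ 5;  out=∅∪out(5)=∅
  fail(30) 'ddc': from fail(29)=28 chase 'c': 28→0 ⇒ 11;  out=∅∪out(11)=∅
  fail(35) 'ebe': from fail(34)=21 chase 'e': 21 ⇒ 22;  out={7}∪out(22)={7}
  fail(4) 'edae': from fail(3)=5 chase 'e': 5 ⇒ 16;  out={0}∪out(16)={0}
  fail(8) 'abad': from fail(7)=5 chase 'd': 5→0 ⇒ 28;  out=∅∪out(28)=∅
  fail(14) 'cedc': from fail(13)=2 chase 'c': 2→28→0 ⇒ 11;  out=∅∪out(11)=∅
  fail(18) 'aebc': from fail(17)=34 chase 'c': 34→21→0 ⇒ 11;  out=∅∪out(11)=∅
  fail(24) 'becb': from fail(23)=25 chase 'b': 25→11→0 ⇒ 21;  out={4}∪out(21)={4}
  fail(27) 'ecad': from fail(26)=5 chase 'd': 5→0 ⇒ 28;  out={5}∪out(28)={5}
  fail(31) 'ddce': from fail(30)=11 chase 'e': 11 ⇒ 12;  out=∅∪out(12)=∅
  fail(9) 'abade': from fail(8)=28 chase 'e': 28→0 ⇒ 1;  out=∅∪out(1)=∅
  fail(15) 'cedca': from fail(14)=11 chase 'a': 11→0 ⇒ 5;  out={2}∪out(5)={2}
  fail(19) 'aebca': from fail(18)=11 chase 'a': 11→0 ⇒ 5;  out=∅∪out(5)=∅
  fail(32) 'ddceb': from fail(31)=12 chase 'b': 12→1 ⇒ 34;  out=∅∪out(34)=∅
  fail(10) 'abaded': from fail(9)=1 chase 'd': 1 ⇒ 2;  out={1}∪out(2)={1}
  fail(20) 'aebcaa': from fail(19)=5 chase 'a': 5→0 ⇒ 5;  out={3}∪out(5)={3}
  fail(33) 'ddcebe': from fail(32)=34 chase 'e': 34 ⇒ 35;  out={6}∪out(35)={6,7}

Text stream:
[0] read 'a'  n0⇒n5
[1] read 'e'  n5⇒n16
[2] read 'b'  n16⇒n17
[3] read 'c'  n17⇒n18
[4] read 'a'  n18⇒n19
[5] read 'a'  n19⇒n20  emit P3@[0:5]
[6] read 'b'  n20⇒n6 (via fail)
[7] read 'a'  n6⇒n7
[8] read 'e'  n7⇒n16 (via fail)
[9] read 'b'  n16⇒n17
[10] read 'c'  n17⇒n18
[11] read 'a'  n18⇒n19
[12] read 'a'  n19⇒n20  emit P3@[7:12]
[13] read 'b'  n20⇒n6 (via fail)
[14] read 'b'  n6⇒n21 (via fail)
[15] read 'c'  n21⇒n11 (via fail)
[16] read 'e'  n11⇒n12
[17] read 'd'  n12⇒n13
[18] read 'a'  n13⇒n3 (via fail)
[19] read 'b'  n3⇒n6 (via fail)
[20] read 'a'  n6⇒n7
[21] read 'd'  n7⇒n8
[22] read 'e'  n8⇒n9
[23] read 'd'  n9⇒n10  emit P1@[18:23]
[24] read 'e'  n10⇒n1 (via fail)
[25] read 'b'  n1⇒n34
[26] read 'e'  n34⇒n35  emit P7@[24:26]
[27] read 'a'  n35⇒n5 (via fail)
[28] read 'e'  n5⇒n16
[29] read 'b'  n16⇒n17
[30] read 'c'  n17⇒n18
[31] read 'a'  n18⇒n19
[32] read 'a'  n19⇒n20  emit P3@[27:32]
[33] read 'a'  n20⇒n5 (via fail)
[34] read 'b'  n5⇒n6
[35] read 'e'  n6⇒n22 (via fail)
[36] read 'a'  n22⇒n5 (via fail)
[37] read 'b'  n5⇒n6
[38] read 'a'  n6⇒n7
[39] read 'd'  n7⇒n8
[40] read 'e'  n8⇒n9
[41] read 'd'  n9⇒n10  emit P1@[36:41]
[42] read 'e'  n10⇒n1 (via fail)
[43] read 'b'  n1⇒n34
[44] read 'b'  n34⇒n21 (via fail)
[45] read 'e'  n21⇒n22
[46] read 'd'  n22⇒n2 (via fail)
[47] read 'a'  n2⇒n3
[48] read 'e'  n3⇒n4  emit P0@[45:48]
[49] read 'd'  n4⇒n2 (via fail)
[50] read 'd'  n2⇒n29 (via fail)
[51] read 'c'  n29⇒n30
[52] read 'e'  n30⇒n31
[53] read 'b'  n31⇒n32
[54] read 'e'  n32⇒n33  emit P6@[49:54],P7@[52:54]
[55] read 'd'  n33⇒n2 (via fail)
[56] read 'd'  n2⇒n29 (via fail)
[57] read 'c'  n29⇒n30
[58] read 'e'  n30⇒n31
[59] read 'b'  n31⇒n32
[60] read 'e'  n32⇒n33  emit P6@[55:60],P7@[58:60]
[61] read 'd'  n33⇒n2 (via fail)
[62] read 'b'  n2⇒n21 (via fail)
[63] read 'e'  n21⇒n22
[64] read 'c'  n22⇒n23

Matches: [[5,3],[12,3],[23,1],[26,7],[32,3],[41,1],[48,0],[54,6],[54,7],[60,6],[60,7]]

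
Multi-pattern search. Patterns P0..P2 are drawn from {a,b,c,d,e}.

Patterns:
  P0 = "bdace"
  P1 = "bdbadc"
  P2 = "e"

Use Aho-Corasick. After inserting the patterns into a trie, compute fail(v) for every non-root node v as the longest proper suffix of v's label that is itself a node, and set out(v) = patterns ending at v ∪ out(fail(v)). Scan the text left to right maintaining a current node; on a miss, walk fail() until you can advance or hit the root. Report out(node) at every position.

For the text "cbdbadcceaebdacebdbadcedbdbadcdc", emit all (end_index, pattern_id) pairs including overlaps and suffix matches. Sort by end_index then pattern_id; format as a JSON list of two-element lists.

Construct AC machine:
Trie (insert patterns):
  n0 'ε': b→1 e→10
  n1 'b': d→2
  n2 'bd': a→3 b→6
  n3 'bda': c→4
  n4 'bdac': e→5
  n5 'bdace': ·  [P0 ends]
  n6 'bdb': a→7
  n7 'bdba': d→8
  n8 'bdbad': c→9
  n9 'bdbadc': ·  [P1 ends]
  n10 'e': ·  [P2 ends]

BFS fail/out derivation:
  n1('b'): parent n0 fail=0; on 'b' 0 → fail=0;  out ∅∪∅=∅
  n10('e'): parent n0 fail=0; on 'e' 0 → fail=0;  out {2}∪∅={2}
  n2('bd'): parent n1 fail=0; on 'd' 0 → fail=0;  out ∅∪∅=∅
  n3('bda'): parent n2 fail=0; on 'a' 0 → fail=0;  out ∅∪∅=∅
  n6('bdb'): parent n2 fail=0; on 'b' 0 → fail=1;  out ∅∪∅=∅
  n4('bdac'): parent n3 fail=0; on 'c' 0 → fail=0;  out ∅∪∅=∅
  n7('bdba'): parent n6 fail=1; on 'a' 1→0 → fail=0;  out ∅∪∅=∅
  n5('bdace'): parent n4 fail=0; on 'e' 0 → fail=10;  out {0}∪{2}={0,2}
  n8('bdbad'): parent n7 fail=0; on 'd' 0 → fail=0;  out ∅∪∅=∅
  n9('bdbadc'): parent n8 fail=0; on 'c' 0 → fail=0;  out {1}∪∅={1}

Text stream:
i=0 'c': node 0→0
i=1 'b': node 0→1
i=2 'd': node 1→2
i=3 'b': node 2→6
i=4 'a': node 6→7
i=5 'd': node 7→8
i=6 'c': node 8→9  ** P1@[1:6]
i=7 'c': node 9→0 (via fail)
i=8 'e': node 0→10  ** P2@[8:8]
i=9 'a': node 10→0 (via fail)
i=10 'e': node 0→10  ** P2@[10:10]
i=11 'b': node 10→1 (via fail)
i=12 'd': node 1→2
i=13 'a': node 2→3
i=14 'c': node 3→4
i=15 'e': node 4→5  ** P0@[11:15],P2@[15:15]
i=16 'b': node 5→1 (via fail)
i=17 'd': node 1→2
i=18 'b': node 2→6
i=19 'a': node 6→7
i=20 'd': node 7→8
i=21 'c': node 8→9  ** P1@[16:21]
i=22 'e': node 9→10 (via fail)  ** P2@[22:22]
i=23 'd': node 10→0 (via fail)
i=24 'b': node 0→1
i=25 'd': node 1→2
i=26 'b': node 2→6
i=27 'a': node 6→7
i=28 'd': node 7→8
i=29 'c': node 8→9  ** P1@[24:29]
i=30 'd': node 9→0 (via fail)
i=31 'c': node 0→0

Result: [[6,1],[8,2],[10,2],[15,0],[15,2],[21,1],[22,2],[29,1]]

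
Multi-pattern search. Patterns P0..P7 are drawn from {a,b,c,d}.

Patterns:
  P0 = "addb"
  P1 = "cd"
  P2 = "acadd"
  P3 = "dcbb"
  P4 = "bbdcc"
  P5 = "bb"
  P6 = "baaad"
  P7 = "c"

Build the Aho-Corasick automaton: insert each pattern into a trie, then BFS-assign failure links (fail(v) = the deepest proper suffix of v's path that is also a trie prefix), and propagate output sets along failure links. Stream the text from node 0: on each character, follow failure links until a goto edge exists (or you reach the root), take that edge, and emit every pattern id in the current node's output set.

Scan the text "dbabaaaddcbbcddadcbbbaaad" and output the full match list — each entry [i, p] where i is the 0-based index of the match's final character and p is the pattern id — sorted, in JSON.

Build automaton:
Trie (insert patterns):
  0='ε' goto a→1 b→15 c→5 d→11
  1='a' goto c→7 d→2
  2='ad' goto d→3
  3='add' goto b→4
  4='addb' goto ·  ←P0
  5='c' goto d→6  ←P7
  6='cd' goto ·  ←P1
  7='ac' goto a→8
  8='aca' goto d→9
  9='acad' goto d→10
  10='acadd' goto ·  ←P2
  11='d' goto c→12
  12='dc' goto b→13
  13='dcb' goto b→14
  14='dcbb' goto ·  ←P3
  15='b' goto a→20 b→16
  16='bb' goto d→17  ←P5
  17='bbd' goto c→18
  18='bbdc' goto c→19
  19='bbdcc' goto ·  ←P4
  20='ba' goto a→21
  21='baa' goto a→22
  22='baaa' goto d→23
  23='baaad' goto ·  ←P6

BFS fail/out derivation:
  fail(1) 'a': from fail(0)=0 chase 'a': 0 ⇒ 0;  out=∅∪out(0)=∅
  fail(5) 'c': from fail(0)=0 chase 'c': 0 ⇒ 0;  out={7}∪out(0)={7}
  fail(11) 'd': from fail(0)=0 chase 'd': 0 ⇒ 0;  out=∅∪out(0)=∅
  fail(15) 'b': from fail(0)=0 chase 'b': 0 ⇒ 0;  out=∅∪out(0)=∅
  fail(2) 'ad': from fail(1)=0 chase 'd': 0 ⇒ 11;  out=∅∪out(11)=∅
  fail(6) 'cd': from fail(5)=0 chase 'd': 0 ⇒ 11;  out={1}∪out(11)={1}
  fail(7) 'ac': from fail(1)=0 chase 'c': 0 ⇒ 5;  out=∅∪out(5)={7}
  fail(12) 'dc': from fail(11)=0 chase 'c': 0 ⇒ 5;  out=∅∪out(5)={7}
  fail(16) 'bb': from fail(15)=0 chase 'b': 0 ⇒ 15;  out={5}∪out(15)={5}
  fail(20) 'ba': from fail(15)=0 chase 'a': 0 ⇒ 1;  out=∅∪out(1)=∅
  fail(3) 'add': from fail(2)=11 chase 'd': 11→0 ⇒ 11;  out=∅∪out(11)=∅
  fail(8) 'aca': from fail(7)=5 chase 'a': 5→0 ⇒ 1;  out=∅∪out(1)=∅
  fail(13) 'dcb': from fail(12)=5 chase 'b': 5→0 ⇒ 15;  out=∅∪out(15)=∅
  fail(17) 'bbd': from fail(16)=15 chase 'd': 15→0 ⇒ 11;  out=∅∪out(11)=∅
  fail(21) 'baa': from fail(20)=1 chase 'a': 1→0 ⇒ 1;  out=∅∪out(1)=∅
  fail(4) 'addb': from fail(3)=11 chase 'b': 11→0 ⇒ 15;  out={0}∪out(15)={0}
  fail(9) 'acad': from fail(8)=1 chase 'd': 1 ⇒ 2;  out=∅∪out(2)=∅
  fail(14) 'dcbb': from fail(13)=15 chase 'b': 15 ⇒ 16;  out={3}∪out(16)={3,5}
  fail(18) 'bbdc': from fail(17)=11 chase 'c': 11 ⇒ 12;  out=∅∪out(12)={7}
  fail(22) 'baaa': from fail(21)=1 chase 'a': 1→0 ⇒ 1;  out=∅∪out(1)=∅
  fail(10) 'acadd': from fail(9)=2 chase 'd': 2 ⇒ 3;  out={2}∪out(3)={2}
  fail(19) 'bbdcc': from fail(18)=12 chase 'c': 12→5→0 ⇒ 5;  out={4}∪out(5)={4,7}
  fail(23) 'baaad': from fail(22)=1 chase 'd': 1 ⇒ 2;  out={6}∪out(2)={6}

Scan:
[0] read 'd'  n0⇒n11
[1] read 'b'  n11⇒n15 ·f
[2] read 'a'  n15⇒n20
[3] read 'b'  n20⇒n15 ·f
[4] read 'a'  n15⇒n20
[5] read 'a'  n20⇒n21
[6] read 'a'  n21⇒n22
[7] read 'd'  n22⇒n23  → match P6@[3:7]
[8] read 'd'  n23⇒n3 ·f
[9] read 'c'  n3⇒n12 ·f  → match P7@[9:9]
[10] read 'b'  n12⇒n13
[11] read 'b'  n13⇒n14  → match P3@[8:11],P5@[10:11]
[12] read 'c'  n14⇒n5 ·f  → match P7@[12:12]
[13] read 'd'  n5⇒n6  → match P1@[12:13]
[14] read 'd'  n6⇒n11 ·f
[15] read 'a'  n11⇒n1 ·f
[16] read 'd'  n1⇒n2
[17] read 'c'  n2⇒n12 ·f  → match P7@[17:17]
[18] read 'b'  n12⇒n13
[19] read 'b'  n13⇒n14  → match P3@[16:19],P5@[18:19]
[20] read 'b'  n14⇒n16 ·f  → match P5@[19:20]
[21] read 'a'  n16⇒n20 ·f
[22] read 'a'  n20⇒n21
[23] read 'a'  n21⇒n22
[24] read 'd'  n22⇒n23  → match P6@[20:24]

All matches (sorted): [[7,6],[9,7],[11,3],[11,5],[12,7],[13,1],[17,7],[19,3],[19,5],[20,5],[24,6]]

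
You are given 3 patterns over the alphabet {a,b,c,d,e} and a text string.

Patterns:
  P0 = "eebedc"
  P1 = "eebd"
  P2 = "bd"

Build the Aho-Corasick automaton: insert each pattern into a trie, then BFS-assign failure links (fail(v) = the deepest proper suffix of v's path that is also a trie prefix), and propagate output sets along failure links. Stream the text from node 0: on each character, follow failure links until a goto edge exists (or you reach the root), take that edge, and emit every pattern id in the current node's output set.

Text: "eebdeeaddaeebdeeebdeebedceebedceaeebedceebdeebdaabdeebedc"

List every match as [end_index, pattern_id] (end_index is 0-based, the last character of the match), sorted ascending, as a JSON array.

Build automaton:
Trie (insert patterns):
  n0 'ε': b→8 e→1
  n1 'e': e→2
  n2 'ee': b→3
  n3 'eeb': d→7 e→4
  n4 'eebe': d→5
  n5 'eebed': c→6
  n6 'eebedc': ·  [P0 ends]
  n7 'eebd': ·  [P1 ends]
  n8 'b': d→9
  n9 'bd': ·  [P2 ends]

Failure links (BFS by depth):
  fail(1) 'e': from fail(0)=0 chase 'e': 0 ⇒ 0;  out=∅∪out(0)=∅
  fail(8) 'b': from fail(0)=0 chase 'b': 0 ⇒ 0;  out=∅∪out(0)=∅
  fail(2) 'ee': from fail(1)=0 chase 'e': 0 ⇒ 1;  out=∅∪out(1)=∅
  fail(9) 'bd': from fail(8)=0 chase 'd': 0 ⇒ 0;  out={2}∪out(0)={2}
  fail(3) 'eeb': from fail(2)=1 chase 'b': 1→0 ⇒ 8;  out=∅∪out(8)=∅
  fail(4) 'eebe': from fail(3)=8 chase 'e': 8→0 ⇒ 1;  out=∅∪out(1)=∅
  fail(7) 'eebd': from fail(3)=8 chase 'd': 8 ⇒ 9;  out={1}∪out(9)={1,2}
  fail(5) 'eebed': from fail(4)=1 chase 'd': 1→0 ⇒ 0;  out=∅∪out(0)=∅
  fail(6) 'eebedc': from fail(5)=0 chase 'c': 0 ⇒ 0;  out={0}∪out(0)={0}

Scan:
[0] read 'e'  n0⇒n1
[1] read 'e'  n1⇒n2
[2] read 'b'  n2⇒n3
[3] read 'd'  n3⇒n7  → match P1@[0:3],P2@[2:3]
[4] read 'e'  n7⇒n1 ·f
[5] read 'e'  n1⇒n2
[6] read 'a'  n2⇒n0 ·f
[7] read 'd'  n0⇒n0
[8] read 'd'  n0⇒n0
[9] read 'a'  n0⇒n0
[10] read 'e'  n0⇒n1
[11] read 'e'  n1⇒n2
[12] read 'b'  n2⇒n3
[13] read 'd'  n3⇒n7  → match P1@[10:13],P2@[12:13]
[14] read 'e'  n7⇒n1 ·f
[15] read 'e'  n1⇒n2
[16] read 'e'  n2⇒n2 ·f
[17] read 'b'  n2⇒n3
[18] read 'd'  n3⇒n7  → match P1@[15:18],P2@[17:18]
[19] read 'e'  n7⇒n1 ·f
[20] read 'e'  n1⇒n2
[21] read 'b'  n2⇒n3
[22] read 'e'  n3⇒n4
[23] read 'd'  n4⇒n5
[24] read 'c'  n5⇒n6  → match P0@[19:24]
[25] read 'e'  n6⇒n1 ·f
[26] read 'e'  n1⇒n2
[27] read 'b'  n2⇒n3
[28] read 'e'  n3⇒n4
[29] read 'd'  n4⇒n5
[30] read 'c'  n5⇒n6  → match P0@[25:30]
[31] read 'e'  n6⇒n1 ·f
[32] read 'a'  n1⇒n0 ·f
[33] read 'e'  n0⇒n1
[34] read 'e'  n1⇒n2
[35] read 'b'  n2⇒n3
[36] read 'e'  n3⇒n4
[37] read 'd'  n4⇒n5
[38] read 'c'  n5⇒n6  → match P0@[33:38]
[39] read 'e'  n6⇒n1 ·f
[40] read 'e'  n1⇒n2
[41] read 'b'  n2⇒n3
[42] read 'd'  n3⇒n7  → match P1@[39:42],P2@[41:42]
[43] read 'e'  n7⇒n1 ·f
[44] read 'e'  n1⇒n2
[45] read 'b'  n2⇒n3
[46] read 'd'  n3⇒n7  → match P1@[43:46],P2@[45:46]
[47] read 'a'  n7⇒n0 ·f
[48] read 'a'  n0⇒n0
[49] read 'b'  n0⇒n8
[50] read 'd'  n8⇒n9  → match P2@[49:50]
[51] read 'e'  n9⇒n1 ·f
[52] read 'e'  n1⇒n2
[53] read 'b'  n2⇒n3
[54] read 'e'  n3⇒n4
[55] read 'd'  n4⇒n5
[56] read 'c'  n5⇒n6  → match P0@[51:56]

Result: [[3,1],[3,2],[13,1],[13,2],[18,1],[18,2],[24,0],[30,0],[38,0],[42,1],[42,2],[46,1],[46,2],[50,2],[56,0]]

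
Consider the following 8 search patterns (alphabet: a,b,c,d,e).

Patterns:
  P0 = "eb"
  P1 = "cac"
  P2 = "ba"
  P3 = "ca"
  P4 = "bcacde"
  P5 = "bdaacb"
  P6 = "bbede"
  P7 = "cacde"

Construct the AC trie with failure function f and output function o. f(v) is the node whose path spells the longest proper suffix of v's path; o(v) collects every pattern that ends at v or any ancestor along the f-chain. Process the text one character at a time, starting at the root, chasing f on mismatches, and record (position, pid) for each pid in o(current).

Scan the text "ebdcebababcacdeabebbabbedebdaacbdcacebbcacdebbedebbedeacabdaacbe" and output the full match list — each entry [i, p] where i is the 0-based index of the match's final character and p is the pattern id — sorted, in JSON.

Build automaton:
Trie (insert patterns):
  n0 'ε': b→6 c→3 e→1
  n1 'e': b→2
  n2 'eb': ·  ←P0
  n3 'c': a→4
  n4 'ca': c→5  ←P3
  n5 'cac': d→22  ←P1
  n6 'b': a→7 b→18 c→8 d→13
  n7 'ba': ·  ←P2
  n8 'bc': a→9
  n9 'bca': c→10
  n10 'bcac': d→11
  n11 'bcacd': e→12
  n12 'bcacde': ·  ←P4
  n13 'bd': a→14
  n14 'bda': a→15
  n15 'bdaa': c→16
  n16 'bdaac': b→17
  n17 'bdaacb': ·  ←P5
  n18 'bb': e→19
  n19 'bbe': d→20
  n20 'bbed': e→21
  n21 'bbede': ·  ←P6
  n22 'cacd': e→23
  n23 'cacde': ·  ←P7

BFS fail/out derivation:
  fail(1) 'e': from fail(0)=0 chase 'e': 0 ⇒ 0;  out=∅∪out(0)=∅
  fail(3) 'c': from fail(0)=0 chase 'c': 0 ⇒ 0;  out=∅∪out(0)=∅
  fail(6) 'b': from fail(0)=0 chase 'b': 0 ⇒ 0;  out=∅∪out(0)=∅
  fail(2) 'eb': from fail(1)=0 chase 'b': 0 ⇒ 6;  out={0}∪out(6)={0}
  fail(4) 'ca': from fail(3)=0 chase 'a': 0 ⇒ 0;  out={3}∪out(0)={3}
  fail(7) 'ba': from fail(6)=0 chase 'a': 0 ⇒ 0;  out={2}∪out(0)={2}
  fail(8) 'bc': from fail(6)=0 chase 'c': 0 ⇒ 3;  out=∅∪out(3)=∅
  fail(13) 'bd': from fail(6)=0 chase 'd': 0 ⇒ 0;  out=∅∪out(0)=∅
  fail(18) 'bb': from fail(6)=0 chase 'b': 0 ⇒ 6;  out=∅∪out(6)=∅
  fail(5) 'cac': from fail(4)=0 chase 'c': 0 ⇒ 3;  out={1}∪out(3)={1}
  fail(9) 'bca': from fail(8)=3 chase 'a': 3 ⇒ 4;  out=∅∪out(4)={3}
  fail(14) 'bda': from fail(13)=0 chase 'a': 0 ⇒ 0;  out=∅∪out(0)=∅
  fail(19) 'bbe': from fail(18)=6 chase 'e': 6→0 ⇒ 1;  out=∅∪out(1)=∅
  fail(10) 'bcac': from fail(9)=4 chase 'c': 4 ⇒ 5;  out=∅∪out(5)={1}
  fail(15) 'bdaa': from fail(14)=0 chase 'a': 0 ⇒ 0;  out=∅∪out(0)=∅
  fail(20) 'bbed': from fail(19)=1 chase 'd': 1→0 ⇒ 0;  out=∅∪out(0)=∅
  fail(22) 'cacd': from fail(5)=3 chase 'd': 3→0 ⇒ 0;  out=∅∪out(0)=∅
  fail(11) 'bcacd': from fail(10)=5 chase 'd': 5 ⇒ 22;  out=∅∪out(22)=∅
  fail(16) 'bdaac': from fail(15)=0 chase 'c': 0 ⇒ 3;  out=∅∪out(3)=∅
  fail(21) 'bbede': from fail(20)=0 chase 'e': 0 ⇒ 1;  out={6}∪out(1)={6}
  fail(23) 'cacde': from fail(22)=0 chase 'e': 0 ⇒ 1;  out={7}∪out(1)={7}
  fail(12) 'bcacde': from fail(11)=22 chase 'e': 22 ⇒ 23;  out={4}∪out(23)={4,7}
  fail(17) 'bdaacb': from fail(16)=3 chase 'b': 3→0 ⇒ 6;  out={5}∪out(6)={5}

Text stream:
i=0 'e': node 0→1
i=1 'b': node 1→2  ** P0@[0:1]
i=2 'd': node 2→13 (fail-walked)
i=3 'c': node 13→3 (fail-walked)
i=4 'e': node 3→1 (fail-walked)
i=5 'b': node 1→2  ** P0@[4:5]
i=6 'a': node 2→7 (fail-walked)  ** P2@[5:6]
i=7 'b': node 7→6 (fail-walked)
i=8 'a': node 6→7  ** P2@[7:8]
i=9 'b': node 7→6 (fail-walked)
i=10 'c': node 6→8
i=11 'a': node 8→9  ** P3@[10:11]
i=12 'c': node 9→10  ** P1@[10:12]
i=13 'd': node 10→11
i=14 'e': node 11→12  ** P4@[9:14],P7@[10:14]
i=15 'a': node 12→0 (fail-walked)
i=16 'b': node 0→6
i=17 'e': node 6→1 (fail-walked)
i=18 'b': node 1→2  ** P0@[17:18]
i=19 'b': node 2→18 (fail-walked)
i=20 'a': node 18→7 (fail-walked)  ** P2@[19:20]
i=21 'b': node 7→6 (fail-walked)
i=22 'b': node 6→18
i=23 'e': node 18→19
i=24 'd': node 19→20
i=25 'e': node 20→21  ** P6@[21:25]
i=26 'b': node 21→2 (fail-walked)  ** P0@[25:26]
i=27 'd': node 2→13 (fail-walked)
i=28 'a': node 13→14
i=29 'a': node 14→15
i=30 'c': node 15→16
i=31 'b': node 16→17  ** P5@[26:31]
i=32 'd': node 17→13 (fail-walked)
i=33 'c': node 13→3 (fail-walked)
i=34 'a': node 3→4  ** P3@[33:34]
i=35 'c': node 4→5  ** P1@[33:35]
i=36 'e': node 5→1 (fail-walked)
i=37 'b': node 1→2  ** P0@[36:37]
i=38 'b': node 2→18 (fail-walked)
i=39 'c': node 18→8 (fail-walked)
i=40 'a': node 8→9  ** P3@[39:40]
i=41 'c': node 9→10  ** P1@[39:41]
i=42 'd': node 10→11
i=43 'e': node 11→12  ** P4@[38:43],P7@[39:43]
i=44 'b': node 12→2 (fail-walked)  ** P0@[43:44]
i=45 'b': node 2→18 (fail-walked)
i=46 'e': node 18→19
i=47 'd': node 19→20
i=48 'e': node 20→21  ** P6@[44:48]
i=49 'b': node 21→2 (fail-walked)  ** P0@[48:49]
i=50 'b': node 2→18 (fail-walked)
i=51 'e': node 18→19
i=52 'd': node 19→20
i=53 'e': node 20→21  ** P6@[49:53]
i=54 'a': node 21→0 (fail-walked)
i=55 'c': node 0→3
i=56 'a': node 3→4  ** P3@[55:56]
i=57 'b': node 4→6 (fail-walked)
i=58 'd': node 6→13
i=59 'a': node 13→14
i=60 'a': node 14→15
i=61 'c': node 15→16
i=62 'b': node 16→17  ** P5@[57:62]
i=63 'e': node 17→1 (fail-walked)

Matches: [[1,0],[5,0],[6,2],[8,2],[11,3],[12,1],[14,4],[14,7],[18,0],[20,2],[25,6],[26,0],[31,5],[34,3],[35,1],[37,0],[40,3],[41,1],[43,4],[43,7],[44,0],[48,6],[49,0],[53,6],[56,3],[62,5]]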